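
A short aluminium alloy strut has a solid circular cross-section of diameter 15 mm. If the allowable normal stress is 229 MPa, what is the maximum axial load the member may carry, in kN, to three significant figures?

A = 176.7 mm².
P_max = σ_allow · A = 229 · 176.7 = 40470 N = 40.47 kN.

40.5 kN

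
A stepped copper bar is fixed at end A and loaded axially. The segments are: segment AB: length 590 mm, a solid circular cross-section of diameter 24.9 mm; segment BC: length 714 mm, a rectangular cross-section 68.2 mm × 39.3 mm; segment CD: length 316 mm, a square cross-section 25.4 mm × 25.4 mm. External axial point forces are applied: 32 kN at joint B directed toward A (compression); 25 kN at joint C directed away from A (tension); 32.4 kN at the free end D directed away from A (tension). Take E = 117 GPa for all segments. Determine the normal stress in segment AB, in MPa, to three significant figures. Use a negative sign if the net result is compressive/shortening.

52.2 MPa

Internal axial forces (sectioning from the free end, tension +): N_CD = 32.4 kN, N_BC = 57.4 kN, N_AB = 25.4 kN.
A_AB = 487 mm².
σ_AB = N_AB/A_AB = 25400/487 = 52.16 MPa.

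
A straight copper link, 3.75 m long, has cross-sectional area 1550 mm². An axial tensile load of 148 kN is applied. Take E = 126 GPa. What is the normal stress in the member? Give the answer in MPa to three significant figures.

σ = N/A = 148000/1550 = 95.48 MPa.

95.5 MPa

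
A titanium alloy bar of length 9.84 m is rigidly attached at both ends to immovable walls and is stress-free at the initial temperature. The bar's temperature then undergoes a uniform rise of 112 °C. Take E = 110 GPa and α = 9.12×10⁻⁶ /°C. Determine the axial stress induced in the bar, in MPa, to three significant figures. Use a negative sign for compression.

-112 MPa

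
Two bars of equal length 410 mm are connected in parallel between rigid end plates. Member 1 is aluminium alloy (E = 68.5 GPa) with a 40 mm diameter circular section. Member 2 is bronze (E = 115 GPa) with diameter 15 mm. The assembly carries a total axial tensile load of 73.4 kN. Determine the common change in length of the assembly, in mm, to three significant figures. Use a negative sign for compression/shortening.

0.283 mm

A_1 = 1257 mm².
A_2 = 176.7 mm².
Equal strain + equilibrium ⇒ each member carries load in proportion to AE: A₁E₁ = 86080000 N, A₂E₂ = 20320000 N, ΣAE = 106400000 N.
δ = PL/ΣAE = 73400·410/106400000 = 0.2828 mm.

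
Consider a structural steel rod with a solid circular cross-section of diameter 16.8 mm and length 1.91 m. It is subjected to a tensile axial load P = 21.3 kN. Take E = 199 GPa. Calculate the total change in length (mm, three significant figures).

A = 221.7 mm².
δ_mech = NL/(AE) = 21300·1910/(221.7·199000) = 0.9223 mm.

0.922 mm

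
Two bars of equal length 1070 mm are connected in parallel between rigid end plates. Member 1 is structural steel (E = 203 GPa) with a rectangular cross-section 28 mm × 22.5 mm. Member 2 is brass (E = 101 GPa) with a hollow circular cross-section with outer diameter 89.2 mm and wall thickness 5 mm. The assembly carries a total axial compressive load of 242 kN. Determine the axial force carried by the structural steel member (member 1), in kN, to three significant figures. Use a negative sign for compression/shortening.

-118 kN

A_1 = 630 mm².
A_2 = 1323 mm².
Equal strain + equilibrium ⇒ each member carries load in proportion to AE: A₁E₁ = 127900000 N, A₂E₂ = 133600000 N, ΣAE = 261500000 N.
F₁ = P·A₁E₁/ΣAE = -242000·127900000/261500000 = -118400 N.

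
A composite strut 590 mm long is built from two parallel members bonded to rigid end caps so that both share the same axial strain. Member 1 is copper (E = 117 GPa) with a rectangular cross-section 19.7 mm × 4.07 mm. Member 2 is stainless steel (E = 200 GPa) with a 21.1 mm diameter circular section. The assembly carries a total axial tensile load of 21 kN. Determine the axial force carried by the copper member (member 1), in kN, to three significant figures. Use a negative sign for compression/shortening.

A_1 = 80.18 mm².
A_2 = 349.7 mm².
Equal strain + equilibrium ⇒ each member carries load in proportion to AE: A₁E₁ = 9381000 N, A₂E₂ = 69930000 N, ΣAE = 79310000 N.
F₁ = P·A₁E₁/ΣAE = 21000·9381000/79310000 = 2484 N.

2.48 kN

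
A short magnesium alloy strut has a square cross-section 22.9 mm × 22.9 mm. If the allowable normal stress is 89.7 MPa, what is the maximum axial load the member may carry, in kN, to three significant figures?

A = 524.4 mm².
P_max = σ_allow · A = 89.7 · 524.4 = 47040 N = 47.04 kN.

47.0 kN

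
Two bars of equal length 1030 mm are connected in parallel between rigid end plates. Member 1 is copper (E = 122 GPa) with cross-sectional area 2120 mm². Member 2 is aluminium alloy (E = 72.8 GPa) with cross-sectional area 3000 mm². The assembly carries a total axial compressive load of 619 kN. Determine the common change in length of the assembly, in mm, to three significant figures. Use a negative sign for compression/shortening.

-1.34 mm

Equal strain + equilibrium ⇒ each member carries load in proportion to AE: A₁E₁ = 258600000 N, A₂E₂ = 218400000 N, ΣAE = 477000000 N.
δ = PL/ΣAE = -619000·1030/477000000 = -1.337 mm.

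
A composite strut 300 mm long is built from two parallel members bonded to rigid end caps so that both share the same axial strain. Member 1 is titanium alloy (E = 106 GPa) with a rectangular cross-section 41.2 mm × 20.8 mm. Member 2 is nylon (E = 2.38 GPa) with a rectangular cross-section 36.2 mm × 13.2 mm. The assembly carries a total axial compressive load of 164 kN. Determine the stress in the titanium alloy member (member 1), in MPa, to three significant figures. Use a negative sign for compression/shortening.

-189 MPa

A_1 = 857 mm².
A_2 = 477.8 mm².
Equal strain + equilibrium ⇒ each member carries load in proportion to AE: A₁E₁ = 90840000 N, A₂E₂ = 1137000 N, ΣAE = 91980000 N.
σ₁ = P·E₁/ΣAE = -164000·106000/91980000 = -189 MPa.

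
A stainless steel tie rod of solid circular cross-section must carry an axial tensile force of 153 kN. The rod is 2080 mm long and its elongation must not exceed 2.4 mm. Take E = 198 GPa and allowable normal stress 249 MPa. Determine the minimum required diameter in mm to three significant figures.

29.2 mm

Required area A ≥ P/σ_allow = 153000/249 = 614.5 mm².
For a solid circular section, d ≥ √(4A/π) = 27.97 mm.
Elongation limit: A ≥ PL/(Eδ_allow) = 153000·2080/(198000·2.4) = 669.7 mm² ⇒ d ≥ 29.2 mm.
The elongation limit governs.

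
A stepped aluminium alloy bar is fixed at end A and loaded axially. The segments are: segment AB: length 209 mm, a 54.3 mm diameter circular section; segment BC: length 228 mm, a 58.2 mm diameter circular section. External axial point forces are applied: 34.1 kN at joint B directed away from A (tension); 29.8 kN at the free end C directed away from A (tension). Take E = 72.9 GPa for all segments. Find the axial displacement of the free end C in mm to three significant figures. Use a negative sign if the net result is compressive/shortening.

0.114 mm

Internal axial forces (sectioning from the free end, tension +): N_BC = 29.8 kN, N_AB = 63.9 kN.
A_AB = 2316 mm².
A_BC = 2660 mm².
δ_AB = 63900·209/(2316·72900) = 0.07911 mm
δ_BC = 29800·228/(2660·72900) = 0.03503 mm
δ = Σδ_i = 0.1141 mm.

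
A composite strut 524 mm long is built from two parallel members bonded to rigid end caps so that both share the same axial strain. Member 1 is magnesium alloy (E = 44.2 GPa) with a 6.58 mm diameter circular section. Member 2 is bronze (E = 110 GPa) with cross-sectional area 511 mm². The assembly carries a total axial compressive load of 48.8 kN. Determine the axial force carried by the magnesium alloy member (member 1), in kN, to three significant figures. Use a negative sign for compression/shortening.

A_1 = 34 mm².
Equal strain + equilibrium ⇒ each member carries load in proportion to AE: A₁E₁ = 1503000 N, A₂E₂ = 56210000 N, ΣAE = 57710000 N.
F₁ = P·A₁E₁/ΣAE = -48800·1503000/57710000 = -1271 N.

-1.27 kN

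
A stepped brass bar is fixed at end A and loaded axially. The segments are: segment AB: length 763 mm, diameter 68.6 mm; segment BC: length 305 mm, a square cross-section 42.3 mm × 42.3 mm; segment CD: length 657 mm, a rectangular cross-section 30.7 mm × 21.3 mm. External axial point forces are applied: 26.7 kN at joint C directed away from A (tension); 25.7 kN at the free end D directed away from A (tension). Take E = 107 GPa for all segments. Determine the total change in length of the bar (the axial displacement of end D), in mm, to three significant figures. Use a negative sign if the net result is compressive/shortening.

Internal axial forces (sectioning from the free end, tension +): N_CD = 25.7 kN, N_BC = 52.4 kN, N_AB = 52.4 kN.
A_AB = 3696 mm².
A_BC = 1789 mm².
A_CD = 653.9 mm².
δ_AB = 52400·763/(3696·107000) = 0.1011 mm
δ_BC = 52400·305/(1789·107000) = 0.08348 mm
δ_CD = 25700·657/(653.9·107000) = 0.2413 mm
δ = Σδ_i = 0.4259 mm.

0.426 mm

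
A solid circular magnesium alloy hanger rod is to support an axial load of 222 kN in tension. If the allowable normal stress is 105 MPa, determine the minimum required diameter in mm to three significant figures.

51.9 mm

Required area A ≥ P/σ_allow = 222000/105 = 2114 mm².
For a solid circular section, d ≥ √(4A/π) = 51.88 mm.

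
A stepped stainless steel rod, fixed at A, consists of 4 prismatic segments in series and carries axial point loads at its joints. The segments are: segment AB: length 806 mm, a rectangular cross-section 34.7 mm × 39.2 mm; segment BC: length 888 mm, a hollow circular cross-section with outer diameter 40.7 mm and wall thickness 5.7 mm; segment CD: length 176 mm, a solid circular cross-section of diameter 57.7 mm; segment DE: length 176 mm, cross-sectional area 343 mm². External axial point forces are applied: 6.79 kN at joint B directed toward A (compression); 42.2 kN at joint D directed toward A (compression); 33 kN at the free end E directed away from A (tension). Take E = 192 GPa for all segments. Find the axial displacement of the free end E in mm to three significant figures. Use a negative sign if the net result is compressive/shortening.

-0.0323 mm

Internal axial forces (sectioning from the free end, tension +): N_DE = 33 kN, N_CD = -9.2 kN, N_BC = -9.2 kN, N_AB = -15.99 kN.
A_AB = 1360 mm².
A_BC = 626.7 mm².
A_CD = 2615 mm².
δ_AB = -15990·806/(1360·192000) = -0.04935 mm
δ_BC = -9200·888/(626.7·192000) = -0.06789 mm
δ_CD = -9200·176/(2615·192000) = -0.003225 mm
δ_DE = 33000·176/(343·192000) = 0.08819 mm
δ = Σδ_i = -0.03227 mm.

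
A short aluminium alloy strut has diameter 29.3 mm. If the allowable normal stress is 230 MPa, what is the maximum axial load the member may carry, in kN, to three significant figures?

A = 674.3 mm².
P_max = σ_allow · A = 230 · 674.3 = 155100 N = 155.1 kN.

155 kN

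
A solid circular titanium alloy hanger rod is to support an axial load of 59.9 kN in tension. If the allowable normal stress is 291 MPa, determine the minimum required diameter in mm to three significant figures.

16.2 mm

Required area A ≥ P/σ_allow = 59900/291 = 205.8 mm².
For a solid circular section, d ≥ √(4A/π) = 16.19 mm.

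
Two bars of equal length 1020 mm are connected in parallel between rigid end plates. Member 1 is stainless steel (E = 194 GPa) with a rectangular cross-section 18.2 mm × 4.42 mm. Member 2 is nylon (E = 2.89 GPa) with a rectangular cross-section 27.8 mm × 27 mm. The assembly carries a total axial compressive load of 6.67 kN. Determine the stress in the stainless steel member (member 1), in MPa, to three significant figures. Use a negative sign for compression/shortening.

A_1 = 80.44 mm².
A_2 = 750.6 mm².
Equal strain + equilibrium ⇒ each member carries load in proportion to AE: A₁E₁ = 15610000 N, A₂E₂ = 2169000 N, ΣAE = 17780000 N.
σ₁ = P·E₁/ΣAE = -6670·194000/17780000 = -72.8 MPa.

-72.8 MPa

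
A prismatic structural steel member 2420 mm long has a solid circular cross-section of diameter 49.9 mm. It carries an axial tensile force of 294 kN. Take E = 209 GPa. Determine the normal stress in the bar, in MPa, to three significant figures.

150 MPa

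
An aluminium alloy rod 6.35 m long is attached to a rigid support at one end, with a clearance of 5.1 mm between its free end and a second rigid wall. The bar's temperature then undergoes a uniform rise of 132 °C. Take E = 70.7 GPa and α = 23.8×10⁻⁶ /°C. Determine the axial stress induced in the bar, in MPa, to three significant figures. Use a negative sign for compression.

Free thermal expansion αLΔT = 23.8e-6 · 6350 · 132 = 19.95 mm.
The walls engage after the gap closes; constrained expansion = 19.95 − 5.1 = 14.85 mm.
The walls impose strain ε = −(14.85)/6350 = -2.3385e-03; σ = Eε = 70700 · -2.3385e-03 = -165.3 MPa.

-165 MPa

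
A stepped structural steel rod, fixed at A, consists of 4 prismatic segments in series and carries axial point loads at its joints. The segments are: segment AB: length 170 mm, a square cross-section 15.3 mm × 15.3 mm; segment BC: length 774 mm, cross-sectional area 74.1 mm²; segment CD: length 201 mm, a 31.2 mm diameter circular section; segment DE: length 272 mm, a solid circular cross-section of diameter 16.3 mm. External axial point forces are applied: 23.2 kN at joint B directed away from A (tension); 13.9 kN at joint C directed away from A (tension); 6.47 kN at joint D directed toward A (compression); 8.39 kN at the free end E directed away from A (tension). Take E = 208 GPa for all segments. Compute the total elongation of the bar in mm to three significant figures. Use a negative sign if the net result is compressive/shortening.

Internal axial forces (sectioning from the free end, tension +): N_DE = 8.39 kN, N_CD = 1.92 kN, N_BC = 15.82 kN, N_AB = 39.02 kN.
A_AB = 234.1 mm².
A_CD = 764.5 mm².
A_DE = 208.7 mm².
δ_AB = 39020·170/(234.1·208000) = 0.1362 mm
δ_BC = 15820·774/(74.1·208000) = 0.7944 mm
δ_CD = 1920·201/(764.5·208000) = 0.002427 mm
δ_DE = 8390·272/(208.7·208000) = 0.05258 mm
δ = Σδ_i = 0.9857 mm.

0.986 mm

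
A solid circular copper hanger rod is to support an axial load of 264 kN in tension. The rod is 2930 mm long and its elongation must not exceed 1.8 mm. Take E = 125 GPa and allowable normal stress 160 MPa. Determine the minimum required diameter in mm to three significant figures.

66.2 mm

Required area A ≥ P/σ_allow = 264000/160 = 1650 mm².
For a solid circular section, d ≥ √(4A/π) = 45.83 mm.
Elongation limit: A ≥ PL/(Eδ_allow) = 264000·2930/(125000·1.8) = 3438 mm² ⇒ d ≥ 66.16 mm.
The elongation limit governs.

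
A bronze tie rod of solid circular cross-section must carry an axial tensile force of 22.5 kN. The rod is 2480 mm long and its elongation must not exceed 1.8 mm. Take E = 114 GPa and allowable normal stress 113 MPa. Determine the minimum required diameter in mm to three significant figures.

Required area A ≥ P/σ_allow = 22500/113 = 199.1 mm².
For a solid circular section, d ≥ √(4A/π) = 15.92 mm.
Elongation limit: A ≥ PL/(Eδ_allow) = 22500·2480/(114000·1.8) = 271.9 mm² ⇒ d ≥ 18.61 mm.
The elongation limit governs.

18.6 mm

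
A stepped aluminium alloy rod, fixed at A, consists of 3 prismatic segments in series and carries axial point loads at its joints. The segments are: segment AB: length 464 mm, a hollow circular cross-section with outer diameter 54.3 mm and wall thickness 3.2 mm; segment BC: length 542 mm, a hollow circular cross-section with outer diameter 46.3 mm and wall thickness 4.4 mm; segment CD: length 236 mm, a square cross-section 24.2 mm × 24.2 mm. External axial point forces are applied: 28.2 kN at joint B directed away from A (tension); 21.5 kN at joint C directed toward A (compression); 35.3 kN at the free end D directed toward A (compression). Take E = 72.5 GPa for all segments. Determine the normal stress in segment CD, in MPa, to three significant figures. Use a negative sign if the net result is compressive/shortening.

-60.3 MPa

Internal axial forces (sectioning from the free end, tension +): N_CD = -35.3 kN, N_BC = -56.8 kN, N_AB = -28.6 kN.
A_CD = 585.6 mm².
σ_CD = N_CD/A_CD = -35300/585.6 = -60.28 MPa.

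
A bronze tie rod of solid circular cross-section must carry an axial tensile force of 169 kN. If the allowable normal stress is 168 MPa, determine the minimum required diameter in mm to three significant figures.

Required area A ≥ P/σ_allow = 169000/168 = 1006 mm².
For a solid circular section, d ≥ √(4A/π) = 35.79 mm.

35.8 mm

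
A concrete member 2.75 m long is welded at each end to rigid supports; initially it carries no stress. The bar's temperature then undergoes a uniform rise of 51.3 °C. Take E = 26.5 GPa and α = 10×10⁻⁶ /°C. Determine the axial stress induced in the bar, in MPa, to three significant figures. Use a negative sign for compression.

Free thermal expansion αLΔT = 10e-6 · 2750 · 51.3 = 1.411 mm.
The walls impose strain ε = −(1.411)/2750 = -5.1300e-04; σ = Eε = 26500 · -5.1300e-04 = -13.59 MPa.

-13.6 MPa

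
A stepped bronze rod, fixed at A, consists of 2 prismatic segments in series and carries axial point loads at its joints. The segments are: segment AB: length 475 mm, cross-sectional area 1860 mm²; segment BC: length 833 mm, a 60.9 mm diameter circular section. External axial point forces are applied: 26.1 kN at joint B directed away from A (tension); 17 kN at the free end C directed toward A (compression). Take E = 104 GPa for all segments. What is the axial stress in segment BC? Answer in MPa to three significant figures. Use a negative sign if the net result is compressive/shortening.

-5.84 MPa

Internal axial forces (sectioning from the free end, tension +): N_BC = -17 kN, N_AB = 9.1 kN.
A_BC = 2913 mm².
σ_BC = N_BC/A_BC = -17000/2913 = -5.836 MPa.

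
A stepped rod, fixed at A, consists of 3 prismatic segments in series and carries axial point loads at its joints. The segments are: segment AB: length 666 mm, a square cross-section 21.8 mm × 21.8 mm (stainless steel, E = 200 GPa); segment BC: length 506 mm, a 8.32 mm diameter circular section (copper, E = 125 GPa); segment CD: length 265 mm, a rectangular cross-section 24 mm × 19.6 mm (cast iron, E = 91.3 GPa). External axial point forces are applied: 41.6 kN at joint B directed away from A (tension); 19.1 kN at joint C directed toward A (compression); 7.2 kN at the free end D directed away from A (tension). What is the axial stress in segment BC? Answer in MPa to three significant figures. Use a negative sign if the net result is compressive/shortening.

-219 MPa

Internal axial forces (sectioning from the free end, tension +): N_CD = 7.2 kN, N_BC = -11.9 kN, N_AB = 29.7 kN.
A_BC = 54.37 mm².
σ_BC = N_BC/A_BC = -11900/54.37 = -218.9 MPa.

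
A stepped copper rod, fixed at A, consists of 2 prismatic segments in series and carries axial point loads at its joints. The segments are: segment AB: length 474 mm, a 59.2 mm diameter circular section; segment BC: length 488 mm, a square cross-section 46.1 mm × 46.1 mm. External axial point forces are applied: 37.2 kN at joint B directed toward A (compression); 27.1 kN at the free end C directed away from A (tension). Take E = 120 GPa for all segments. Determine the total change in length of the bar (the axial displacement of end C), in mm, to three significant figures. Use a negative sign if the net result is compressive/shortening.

Internal axial forces (sectioning from the free end, tension +): N_BC = 27.1 kN, N_AB = -10.1 kN.
A_AB = 2753 mm².
A_BC = 2125 mm².
δ_AB = -10100·474/(2753·120000) = -0.01449 mm
δ_BC = 27100·488/(2125·120000) = 0.05186 mm
δ = Σδ_i = 0.03736 mm.

0.0374 mm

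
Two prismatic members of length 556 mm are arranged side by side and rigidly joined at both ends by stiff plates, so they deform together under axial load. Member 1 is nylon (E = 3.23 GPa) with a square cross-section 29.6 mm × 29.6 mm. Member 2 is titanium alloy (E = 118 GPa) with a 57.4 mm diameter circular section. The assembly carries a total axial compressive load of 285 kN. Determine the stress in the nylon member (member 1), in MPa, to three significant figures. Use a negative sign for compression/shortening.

-2.99 MPa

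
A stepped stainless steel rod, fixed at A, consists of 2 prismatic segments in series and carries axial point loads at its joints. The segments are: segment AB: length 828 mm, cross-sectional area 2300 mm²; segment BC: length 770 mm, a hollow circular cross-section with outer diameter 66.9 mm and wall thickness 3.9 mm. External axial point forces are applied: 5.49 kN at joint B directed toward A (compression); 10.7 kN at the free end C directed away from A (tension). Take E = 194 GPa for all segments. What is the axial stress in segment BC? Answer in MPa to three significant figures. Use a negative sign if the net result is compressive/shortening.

Internal axial forces (sectioning from the free end, tension +): N_BC = 10.7 kN, N_AB = 5.21 kN.
A_BC = 771.9 mm².
σ_BC = N_BC/A_BC = 10700/771.9 = 13.86 MPa.

13.9 MPa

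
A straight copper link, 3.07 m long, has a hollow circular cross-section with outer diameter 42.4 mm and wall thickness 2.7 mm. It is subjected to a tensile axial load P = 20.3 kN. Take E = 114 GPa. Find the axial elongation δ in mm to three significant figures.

1.62 mm

A = 336.7 mm².
δ_mech = NL/(AE) = 20300·3070/(336.7·114000) = 1.623 mm.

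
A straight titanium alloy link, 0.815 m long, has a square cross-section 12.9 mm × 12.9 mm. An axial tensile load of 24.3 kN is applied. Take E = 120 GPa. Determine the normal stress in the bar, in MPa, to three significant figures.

A = 166.4 mm².
σ = N/A = 24300/166.4 = 146 MPa.

146 MPa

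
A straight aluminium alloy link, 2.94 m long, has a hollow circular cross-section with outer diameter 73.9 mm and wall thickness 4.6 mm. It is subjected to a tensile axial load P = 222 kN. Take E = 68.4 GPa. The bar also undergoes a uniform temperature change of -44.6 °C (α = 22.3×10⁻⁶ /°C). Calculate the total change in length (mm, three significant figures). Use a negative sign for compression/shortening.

6.60 mm

A = 1001 mm².
δ_mech = NL/(AE) = 222000·2940/(1001·68400) = 9.528 mm.
δ_thermal = αLΔT = 22.3e-6·2940·-44.6 = -2.924 mm.
δ = δ_mech + δ_thermal = 6.604 mm.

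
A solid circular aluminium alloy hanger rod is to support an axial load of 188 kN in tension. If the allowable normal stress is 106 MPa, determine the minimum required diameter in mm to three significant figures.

Required area A ≥ P/σ_allow = 188000/106 = 1774 mm².
For a solid circular section, d ≥ √(4A/π) = 47.52 mm.

47.5 mm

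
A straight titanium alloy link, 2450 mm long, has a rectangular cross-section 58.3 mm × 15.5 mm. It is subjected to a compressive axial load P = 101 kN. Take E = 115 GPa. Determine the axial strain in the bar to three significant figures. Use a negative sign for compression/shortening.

-9.72e-04

A = 903.6 mm².
σ = N/A = -111.8 MPa; ε = σ/E = -111.8/115000 = -9.719e-04.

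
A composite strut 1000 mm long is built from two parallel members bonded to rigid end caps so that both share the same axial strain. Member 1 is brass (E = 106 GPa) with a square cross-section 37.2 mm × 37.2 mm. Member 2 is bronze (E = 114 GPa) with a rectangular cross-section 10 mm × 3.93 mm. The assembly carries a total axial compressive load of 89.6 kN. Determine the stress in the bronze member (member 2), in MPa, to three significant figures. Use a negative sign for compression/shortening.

-67.6 MPa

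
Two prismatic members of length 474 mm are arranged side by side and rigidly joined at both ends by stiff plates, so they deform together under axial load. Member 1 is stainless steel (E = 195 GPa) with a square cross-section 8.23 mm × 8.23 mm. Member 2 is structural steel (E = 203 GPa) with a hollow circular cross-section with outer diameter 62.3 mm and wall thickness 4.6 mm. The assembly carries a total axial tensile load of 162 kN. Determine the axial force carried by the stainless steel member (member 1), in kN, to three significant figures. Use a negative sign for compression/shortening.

A_1 = 67.73 mm².
A_2 = 833.8 mm².
Equal strain + equilibrium ⇒ each member carries load in proportion to AE: A₁E₁ = 13210000 N, A₂E₂ = 169300000 N, ΣAE = 182500000 N.
F₁ = P·A₁E₁/ΣAE = 162000·13210000/182500000 = 11730 N.

11.7 kN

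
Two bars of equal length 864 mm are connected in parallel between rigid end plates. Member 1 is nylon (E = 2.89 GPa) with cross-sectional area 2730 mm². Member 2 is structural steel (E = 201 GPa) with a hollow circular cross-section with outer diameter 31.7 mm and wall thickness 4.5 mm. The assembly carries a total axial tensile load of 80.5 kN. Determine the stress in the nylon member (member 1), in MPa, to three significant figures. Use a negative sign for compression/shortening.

2.73 MPa

A_2 = 384.5 mm².
Equal strain + equilibrium ⇒ each member carries load in proportion to AE: A₁E₁ = 7890000 N, A₂E₂ = 77290000 N, ΣAE = 85180000 N.
σ₁ = P·E₁/ΣAE = 80500·2890/85180000 = 2.731 MPa.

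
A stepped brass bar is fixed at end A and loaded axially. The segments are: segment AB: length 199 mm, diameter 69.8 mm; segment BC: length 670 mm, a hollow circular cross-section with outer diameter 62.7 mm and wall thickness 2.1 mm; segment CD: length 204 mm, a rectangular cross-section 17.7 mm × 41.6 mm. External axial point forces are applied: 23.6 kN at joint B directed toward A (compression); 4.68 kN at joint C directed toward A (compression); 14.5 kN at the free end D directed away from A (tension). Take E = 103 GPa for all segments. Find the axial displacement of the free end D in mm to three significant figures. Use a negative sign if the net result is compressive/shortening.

0.192 mm

Internal axial forces (sectioning from the free end, tension +): N_CD = 14.5 kN, N_BC = 9.82 kN, N_AB = -13.78 kN.
A_AB = 3826 mm².
A_BC = 399.8 mm².
A_CD = 736.3 mm².
δ_AB = -13780·199/(3826·103000) = -0.006958 mm
δ_BC = 9820·670/(399.8·103000) = 0.1598 mm
δ_CD = 14500·204/(736.3·103000) = 0.039 mm
δ = Σδ_i = 0.1918 mm.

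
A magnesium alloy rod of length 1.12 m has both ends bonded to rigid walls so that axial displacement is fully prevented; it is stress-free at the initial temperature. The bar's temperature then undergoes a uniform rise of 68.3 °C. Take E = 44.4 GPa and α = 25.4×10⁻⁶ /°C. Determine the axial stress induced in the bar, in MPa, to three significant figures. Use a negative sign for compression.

-77.0 MPa

Free thermal expansion αLΔT = 25.4e-6 · 1120 · 68.3 = 1.943 mm.
The walls impose strain ε = −(1.943)/1120 = -1.7348e-03; σ = Eε = 44400 · -1.7348e-03 = -77.03 MPa.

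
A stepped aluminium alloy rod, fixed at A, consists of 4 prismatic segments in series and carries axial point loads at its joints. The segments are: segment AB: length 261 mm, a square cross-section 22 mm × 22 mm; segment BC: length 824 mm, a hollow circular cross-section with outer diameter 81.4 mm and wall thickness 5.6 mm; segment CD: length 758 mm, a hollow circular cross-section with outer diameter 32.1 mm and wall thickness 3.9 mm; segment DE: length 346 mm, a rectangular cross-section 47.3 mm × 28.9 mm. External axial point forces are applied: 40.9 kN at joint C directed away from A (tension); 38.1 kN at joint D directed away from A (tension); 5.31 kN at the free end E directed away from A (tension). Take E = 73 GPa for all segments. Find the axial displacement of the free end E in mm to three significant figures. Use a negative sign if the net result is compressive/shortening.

2.66 mm

Internal axial forces (sectioning from the free end, tension +): N_DE = 5.31 kN, N_CD = 43.41 kN, N_BC = 84.31 kN, N_AB = 84.31 kN.
A_AB = 484 mm².
A_BC = 1334 mm².
A_CD = 345.5 mm².
A_DE = 1367 mm².
δ_AB = 84310·261/(484·73000) = 0.6228 mm
δ_BC = 84310·824/(1334·73000) = 0.7136 mm
δ_CD = 43410·758/(345.5·73000) = 1.305 mm
δ_DE = 5310·346/(1367·73000) = 0.01841 mm
δ = Σδ_i = 2.659 mm.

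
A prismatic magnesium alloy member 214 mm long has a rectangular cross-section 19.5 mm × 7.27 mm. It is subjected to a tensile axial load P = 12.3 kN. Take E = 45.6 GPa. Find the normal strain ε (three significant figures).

0.00190

A = 141.8 mm².
σ = N/A = 86.76 MPa; ε = σ/E = 86.76/45600 = 1.903e-03.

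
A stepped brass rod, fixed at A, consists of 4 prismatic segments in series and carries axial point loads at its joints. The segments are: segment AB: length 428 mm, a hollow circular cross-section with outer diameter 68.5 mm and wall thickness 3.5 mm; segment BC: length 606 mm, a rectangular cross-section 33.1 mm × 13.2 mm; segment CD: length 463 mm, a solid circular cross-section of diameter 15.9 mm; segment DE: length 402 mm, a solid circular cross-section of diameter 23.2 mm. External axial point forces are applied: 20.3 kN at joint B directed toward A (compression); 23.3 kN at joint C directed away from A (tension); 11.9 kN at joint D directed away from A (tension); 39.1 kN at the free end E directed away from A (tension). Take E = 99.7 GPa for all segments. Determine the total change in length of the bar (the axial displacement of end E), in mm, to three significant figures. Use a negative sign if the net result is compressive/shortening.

Internal axial forces (sectioning from the free end, tension +): N_DE = 39.1 kN, N_CD = 51 kN, N_BC = 74.3 kN, N_AB = 54 kN.
A_AB = 714.7 mm².
A_BC = 436.9 mm².
A_CD = 198.6 mm².
A_DE = 422.7 mm².
δ_AB = 54000·428/(714.7·99700) = 0.3243 mm
δ_BC = 74300·606/(436.9·99700) = 1.034 mm
δ_CD = 51000·463/(198.6·99700) = 1.193 mm
δ_DE = 39100·402/(422.7·99700) = 0.3729 mm
δ = Σδ_i = 2.924 mm.

2.92 mm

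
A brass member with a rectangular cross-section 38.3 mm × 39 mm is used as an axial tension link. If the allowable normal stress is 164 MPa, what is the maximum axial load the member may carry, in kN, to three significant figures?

245 kN

A = 1494 mm².
P_max = σ_allow · A = 164 · 1494 = 245000 N = 245 kN.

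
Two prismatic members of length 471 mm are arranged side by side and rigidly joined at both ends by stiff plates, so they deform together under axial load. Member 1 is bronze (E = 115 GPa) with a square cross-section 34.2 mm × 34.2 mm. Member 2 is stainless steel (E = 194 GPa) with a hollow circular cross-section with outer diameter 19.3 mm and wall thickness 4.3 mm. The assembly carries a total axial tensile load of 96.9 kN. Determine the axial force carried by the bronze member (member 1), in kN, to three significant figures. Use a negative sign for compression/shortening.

A_1 = 1170 mm².
A_2 = 202.6 mm².
Equal strain + equilibrium ⇒ each member carries load in proportion to AE: A₁E₁ = 134500000 N, A₂E₂ = 39310000 N, ΣAE = 173800000 N.
F₁ = P·A₁E₁/ΣAE = 96900·134500000/173800000 = 74990 N.

75.0 kN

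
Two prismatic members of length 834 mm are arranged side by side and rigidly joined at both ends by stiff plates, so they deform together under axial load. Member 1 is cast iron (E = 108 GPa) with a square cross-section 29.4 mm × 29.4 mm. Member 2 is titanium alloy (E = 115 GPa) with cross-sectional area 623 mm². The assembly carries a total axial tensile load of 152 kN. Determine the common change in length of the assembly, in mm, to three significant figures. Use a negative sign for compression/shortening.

A_1 = 864.4 mm².
Equal strain + equilibrium ⇒ each member carries load in proportion to AE: A₁E₁ = 93350000 N, A₂E₂ = 71640000 N, ΣAE = 165000000 N.
δ = PL/ΣAE = 152000·834/165000000 = 0.7683 mm.

0.768 mm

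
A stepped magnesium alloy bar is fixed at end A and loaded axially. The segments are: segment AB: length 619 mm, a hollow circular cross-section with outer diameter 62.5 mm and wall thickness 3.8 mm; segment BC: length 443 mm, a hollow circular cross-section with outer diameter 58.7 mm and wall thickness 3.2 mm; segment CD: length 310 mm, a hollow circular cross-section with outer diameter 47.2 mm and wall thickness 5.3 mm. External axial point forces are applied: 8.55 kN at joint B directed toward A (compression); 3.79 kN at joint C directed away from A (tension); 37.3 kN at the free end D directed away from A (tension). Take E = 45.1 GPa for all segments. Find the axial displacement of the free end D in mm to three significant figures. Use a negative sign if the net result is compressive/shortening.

Internal axial forces (sectioning from the free end, tension +): N_CD = 37.3 kN, N_BC = 41.09 kN, N_AB = 32.54 kN.
A_AB = 700.8 mm².
A_BC = 557.9 mm².
A_CD = 697.7 mm².
δ_AB = 32540·619/(700.8·45100) = 0.6373 mm
δ_BC = 41090·443/(557.9·45100) = 0.7234 mm
δ_CD = 37300·310/(697.7·45100) = 0.3675 mm
δ = Σδ_i = 1.728 mm.

1.73 mm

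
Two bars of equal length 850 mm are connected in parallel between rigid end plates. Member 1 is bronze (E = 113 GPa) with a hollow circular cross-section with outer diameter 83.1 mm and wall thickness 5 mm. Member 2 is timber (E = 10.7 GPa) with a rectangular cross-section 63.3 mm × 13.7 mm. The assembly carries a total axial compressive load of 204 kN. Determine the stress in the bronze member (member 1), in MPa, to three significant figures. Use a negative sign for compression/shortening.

-156 MPa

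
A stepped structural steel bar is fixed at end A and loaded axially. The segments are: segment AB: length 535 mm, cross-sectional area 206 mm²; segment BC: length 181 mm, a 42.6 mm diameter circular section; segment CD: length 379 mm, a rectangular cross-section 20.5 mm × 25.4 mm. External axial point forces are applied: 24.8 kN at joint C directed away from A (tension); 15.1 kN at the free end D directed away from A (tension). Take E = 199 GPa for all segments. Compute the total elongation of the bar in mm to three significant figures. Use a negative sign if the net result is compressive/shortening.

0.601 mm

Internal axial forces (sectioning from the free end, tension +): N_CD = 15.1 kN, N_BC = 39.9 kN, N_AB = 39.9 kN.
A_BC = 1425 mm².
A_CD = 520.7 mm².
δ_AB = 39900·535/(206·199000) = 0.5207 mm
δ_BC = 39900·181/(1425·199000) = 0.02546 mm
δ_CD = 15100·379/(520.7·199000) = 0.05523 mm
δ = Σδ_i = 0.6014 mm.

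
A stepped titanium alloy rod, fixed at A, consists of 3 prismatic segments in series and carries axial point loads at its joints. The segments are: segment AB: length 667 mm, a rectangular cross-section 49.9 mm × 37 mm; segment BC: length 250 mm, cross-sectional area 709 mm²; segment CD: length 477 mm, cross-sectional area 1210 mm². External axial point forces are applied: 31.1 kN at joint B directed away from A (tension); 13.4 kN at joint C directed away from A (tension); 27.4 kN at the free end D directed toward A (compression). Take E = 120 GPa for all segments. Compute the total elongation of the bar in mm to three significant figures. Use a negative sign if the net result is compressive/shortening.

-0.0797 mm

Internal axial forces (sectioning from the free end, tension +): N_CD = -27.4 kN, N_BC = -14 kN, N_AB = 17.1 kN.
A_AB = 1846 mm².
δ_AB = 17100·667/(1846·120000) = 0.05148 mm
δ_BC = -14000·250/(709·120000) = -0.04114 mm
δ_CD = -27400·477/(1210·120000) = -0.09001 mm
δ = Σδ_i = -0.07967 mm.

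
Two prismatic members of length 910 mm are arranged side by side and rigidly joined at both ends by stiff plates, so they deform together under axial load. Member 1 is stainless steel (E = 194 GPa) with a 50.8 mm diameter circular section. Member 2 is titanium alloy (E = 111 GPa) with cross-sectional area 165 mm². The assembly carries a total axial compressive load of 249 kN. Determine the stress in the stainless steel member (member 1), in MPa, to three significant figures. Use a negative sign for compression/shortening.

A_1 = 2027 mm².
Equal strain + equilibrium ⇒ each member carries load in proportion to AE: A₁E₁ = 393200000 N, A₂E₂ = 18320000 N, ΣAE = 411500000 N.
σ₁ = P·E₁/ΣAE = -249000·194000/411500000 = -117.4 MPa.

-117 MPa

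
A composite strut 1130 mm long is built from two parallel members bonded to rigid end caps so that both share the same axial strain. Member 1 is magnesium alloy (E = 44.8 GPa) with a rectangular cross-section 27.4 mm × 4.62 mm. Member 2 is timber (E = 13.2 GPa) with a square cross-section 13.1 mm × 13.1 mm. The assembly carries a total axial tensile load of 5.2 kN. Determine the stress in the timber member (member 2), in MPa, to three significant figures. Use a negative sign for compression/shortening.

A_1 = 126.6 mm².
A_2 = 171.6 mm².
Equal strain + equilibrium ⇒ each member carries load in proportion to AE: A₁E₁ = 5671000 N, A₂E₂ = 2265000 N, ΣAE = 7936000 N.
σ₂ = P·E₂/ΣAE = 5200·13200/7936000 = 8.649 MPa.

8.65 MPa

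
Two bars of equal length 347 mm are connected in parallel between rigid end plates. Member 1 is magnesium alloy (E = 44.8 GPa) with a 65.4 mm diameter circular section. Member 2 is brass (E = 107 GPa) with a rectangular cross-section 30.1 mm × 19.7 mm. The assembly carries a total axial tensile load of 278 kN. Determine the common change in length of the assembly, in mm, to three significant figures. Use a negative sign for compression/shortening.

0.451 mm

A_1 = 3359 mm².
A_2 = 593 mm².
Equal strain + equilibrium ⇒ each member carries load in proportion to AE: A₁E₁ = 150500000 N, A₂E₂ = 63450000 N, ΣAE = 213900000 N.
δ = PL/ΣAE = 278000·347/213900000 = 0.4509 mm.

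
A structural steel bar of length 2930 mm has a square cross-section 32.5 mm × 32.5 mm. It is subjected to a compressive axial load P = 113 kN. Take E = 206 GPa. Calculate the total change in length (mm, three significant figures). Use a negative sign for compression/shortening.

A = 1056 mm².
δ_mech = NL/(AE) = -113000·2930/(1056·206000) = -1.522 mm.

-1.52 mm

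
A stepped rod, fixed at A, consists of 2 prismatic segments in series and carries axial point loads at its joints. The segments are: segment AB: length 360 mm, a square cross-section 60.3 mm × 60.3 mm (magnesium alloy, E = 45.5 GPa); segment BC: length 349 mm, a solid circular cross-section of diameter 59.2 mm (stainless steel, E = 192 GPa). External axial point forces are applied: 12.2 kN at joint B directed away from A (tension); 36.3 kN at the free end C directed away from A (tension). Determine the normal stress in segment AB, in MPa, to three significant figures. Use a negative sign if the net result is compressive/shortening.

Internal axial forces (sectioning from the free end, tension +): N_BC = 36.3 kN, N_AB = 48.5 kN.
A_AB = 3636 mm².
σ_AB = N_AB/A_AB = 48500/3636 = 13.34 MPa.

13.3 MPa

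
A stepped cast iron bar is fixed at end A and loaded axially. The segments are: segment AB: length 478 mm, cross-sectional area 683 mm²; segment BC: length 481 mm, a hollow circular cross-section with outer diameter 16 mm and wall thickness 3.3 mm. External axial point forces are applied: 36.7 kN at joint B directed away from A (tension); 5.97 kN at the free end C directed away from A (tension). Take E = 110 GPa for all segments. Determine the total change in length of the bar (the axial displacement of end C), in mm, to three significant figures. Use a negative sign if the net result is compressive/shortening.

Internal axial forces (sectioning from the free end, tension +): N_BC = 5.97 kN, N_AB = 42.67 kN.
A_BC = 131.7 mm².
δ_AB = 42670·478/(683·110000) = 0.2715 mm
δ_BC = 5970·481/(131.7·110000) = 0.1983 mm
δ = Σδ_i = 0.4698 mm.

0.470 mm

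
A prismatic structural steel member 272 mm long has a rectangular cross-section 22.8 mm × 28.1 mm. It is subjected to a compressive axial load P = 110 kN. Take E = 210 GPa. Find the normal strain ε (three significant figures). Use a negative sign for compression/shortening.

-8.18e-04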